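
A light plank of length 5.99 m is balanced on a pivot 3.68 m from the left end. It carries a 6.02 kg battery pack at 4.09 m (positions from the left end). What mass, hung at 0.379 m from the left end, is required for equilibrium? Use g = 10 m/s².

About the pivot (at 3.68 m from the left end):
Battery pack: 6.02 × 10 = 60.2 N down at 4.09 m → arm 0.41 m, τ = 60.2 × 0.41 = 24.68 N·m clockwise.
Net moment of known loads = 24.68 N·m clockwise.
An unknown mass m at 0.379 m has arm 3.301 m; its moment is m·g·3.301 counterclockwise.
Στ = 0 ⇒ m × 10 × 3.301 = 24.68 ⇒ m = 24.68 / (10 × 3.301) = 0.748 kg.

m ≈ 0.748 kg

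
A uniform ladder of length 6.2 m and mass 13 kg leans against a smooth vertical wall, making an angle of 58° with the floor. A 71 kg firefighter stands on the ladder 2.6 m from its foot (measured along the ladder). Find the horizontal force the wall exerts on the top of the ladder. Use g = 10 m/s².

Take moments about the foot of the ladder.
Ladder weight 13×10 = 130 N acts at 3.1 m along the ladder; its horizontal arm is 3.1·cos58° = 1.643 m → τ = 213.6 N·m clockwise.
Firefighter: 71×10 = 710 N at 2.6 m → arm 1.378 m → τ = 978.4 N·m clockwise.
Wall normal N acts horizontally at the top; its moment arm is the height L sinθ = 6.2·sin58° = 5.258 m, counterclockwise.
Setting net torque to zero: N × 5.258 = 1192 → N = 227 N.

N_wall ≈ 227 N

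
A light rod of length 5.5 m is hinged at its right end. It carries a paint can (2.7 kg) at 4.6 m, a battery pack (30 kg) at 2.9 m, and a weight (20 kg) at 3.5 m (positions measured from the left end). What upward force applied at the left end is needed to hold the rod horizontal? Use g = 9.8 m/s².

F ≈ 215 N

Choose the right end as the axis so the unknown pivot reaction has zero arm there.
Paint can: 2.7 × 9.8 = 26.46 N down at 4.6 m → arm 0.9 m, τ = 26.46 × 0.9 = 23.81 N·m counterclockwise.
Battery pack: 30 × 9.8 = 294 N down at 2.9 m → arm 2.6 m, τ = 294 × 2.6 = 764.4 N·m counterclockwise.
Weight: 20 × 9.8 = 196 N down at 3.5 m → arm 2 m, τ = 196 × 2 = 392 N·m counterclockwise.
Net moment of the loads = 1180 N·m counterclockwise.
The upward force F acts at the left end, arm 5.5 m, giving F × 5.5 clockwise.
Balancing moments: F × 5.5 = 1180, giving F = 1180 / 5.5 = 215 N.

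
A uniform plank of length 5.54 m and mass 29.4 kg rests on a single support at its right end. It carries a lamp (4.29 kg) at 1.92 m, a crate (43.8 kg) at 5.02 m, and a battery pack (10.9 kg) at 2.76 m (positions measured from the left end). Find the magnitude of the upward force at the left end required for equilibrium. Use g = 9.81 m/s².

F ≈ 266 N

Taking torques about the right end:
Beam weight: 29.4 × 9.81 = 288.4 N down at 2.77 m → arm 2.77 m, τ = 288.4 × 2.77 = 798.9 N·m counterclockwise.
Lamp: 4.29 × 9.81 = 42.08 N down at 1.92 m → arm 3.62 m, τ = 42.08 × 3.62 = 152.3 N·m counterclockwise.
Crate: 43.8 × 9.81 = 429.7 N down at 5.02 m → arm 0.52 m, τ = 429.7 × 0.52 = 223.4 N·m counterclockwise.
Battery pack: 10.9 × 9.81 = 106.9 N down at 2.76 m → arm 2.78 m, τ = 106.9 × 2.78 = 297.2 N·m counterclockwise.
Net moment of the loads = 1472 N·m counterclockwise.
The upward force F acts at the left end, arm 5.54 m, giving F × 5.54 clockwise.
Setting net torque to zero: F × 5.54 = 1472 → F = 1472 / 5.54 = 266 N.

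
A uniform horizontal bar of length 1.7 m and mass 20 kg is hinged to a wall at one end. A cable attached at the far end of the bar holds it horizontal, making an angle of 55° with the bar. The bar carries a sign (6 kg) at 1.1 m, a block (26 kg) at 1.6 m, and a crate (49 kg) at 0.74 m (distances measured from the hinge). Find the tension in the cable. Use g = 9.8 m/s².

T ≈ 714 N

Taking torques about the hinge:
Beam weight: 20 × 9.8 = 196 N down at 0.85 m → arm 0.85 m, τ = 196 × 0.85 = 166.6 N·m clockwise.
Sign: 6 × 9.8 = 58.8 N down at 1.1 m → arm 1.1 m, τ = 58.8 × 1.1 = 64.68 N·m clockwise.
Block: 26 × 9.8 = 254.8 N down at 1.6 m → arm 1.6 m, τ = 254.8 × 1.6 = 407.7 N·m clockwise.
Crate: 49 × 9.8 = 480.2 N down at 0.74 m → arm 0.74 m, τ = 480.2 × 0.74 = 355.3 N·m clockwise.
Total clockwise load moment = 994.3 N·m.
The cable tension T acts at 1.7 m; only its component perpendicular to the bar, T sinθ, produces torque. sin 55° = 0.8192.
Balancing moments: T × 1.7 × 0.8192 = 994.3, giving T = 994.3 / 1.393 = 714 N.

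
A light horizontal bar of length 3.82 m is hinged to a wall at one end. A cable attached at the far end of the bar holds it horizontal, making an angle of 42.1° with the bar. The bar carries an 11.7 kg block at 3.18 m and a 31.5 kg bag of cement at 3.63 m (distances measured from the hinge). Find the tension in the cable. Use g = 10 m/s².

T ≈ 592 N

Choose the hinge as the axis so the unknown hinge reaction has zero arm there.
Block: 11.7 × 10 = 117 N down at 3.18 m → arm 3.18 m, τ = 117 × 3.18 = 372.1 N·m clockwise.
Bag of cement: 31.5 × 10 = 315 N down at 3.63 m → arm 3.63 m, τ = 315 × 3.63 = 1143 N·m clockwise.
Total clockwise load moment = 1515 N·m.
The cable tension T acts at 3.82 m; only its component perpendicular to the bar, T sinθ, produces torque. sin 42.1° = 0.6704.
Balancing moments: T × 3.82 × 0.6704 = 1515, giving T = 1515 / 2.561 = 592 N.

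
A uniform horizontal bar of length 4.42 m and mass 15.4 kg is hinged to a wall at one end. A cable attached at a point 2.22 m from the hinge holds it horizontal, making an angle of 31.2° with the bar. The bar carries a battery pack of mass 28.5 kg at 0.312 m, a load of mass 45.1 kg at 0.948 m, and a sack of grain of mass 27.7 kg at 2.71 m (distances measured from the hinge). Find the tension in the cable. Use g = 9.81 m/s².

Taking torques about the hinge:
Beam weight: 15.4 × 9.81 = 151.1 N down at 2.21 m → arm 2.21 m, τ = 151.1 × 2.21 = 333.9 N·m clockwise.
Battery pack: 28.5 × 9.81 = 279.6 N down at 0.312 m → arm 0.312 m, τ = 279.6 × 0.312 = 87.24 N·m clockwise.
Load: 45.1 × 9.81 = 442.4 N down at 0.948 m → arm 0.948 m, τ = 442.4 × 0.948 = 419.4 N·m clockwise.
Sack of grain: 27.7 × 9.81 = 271.7 N down at 2.71 m → arm 2.71 m, τ = 271.7 × 2.71 = 736.3 N·m clockwise.
Total clockwise load moment = 1577 N·m.
The cable tension T acts at 2.22 m; only its component perpendicular to the bar, T sinθ, produces torque. sin 31.2° = 0.518.
Setting net torque to zero: T × 2.22 × 0.518 = 1577 → T = 1577 / 1.15 = 1370 N.

T ≈ 1370 N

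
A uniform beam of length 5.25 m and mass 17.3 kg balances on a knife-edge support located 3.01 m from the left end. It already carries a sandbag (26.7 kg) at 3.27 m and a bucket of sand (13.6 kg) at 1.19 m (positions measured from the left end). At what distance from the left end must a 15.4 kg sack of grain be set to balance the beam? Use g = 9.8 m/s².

Take moments about the knife-edge support (at 3.01 m from the left end).
Beam weight: 17.3 × 9.8 = 169.5 N down at 2.625 m → arm 0.385 m, τ = 169.5 × 0.385 = 65.26 N·m counterclockwise.
Sandbag: 26.7 × 9.8 = 261.7 N down at 3.27 m → arm 0.26 m, τ = 261.7 × 0.26 = 68.04 N·m clockwise.
Bucket of sand: 13.6 × 9.8 = 133.3 N down at 1.19 m → arm 1.82 m, τ = 133.3 × 1.82 = 242.6 N·m counterclockwise.
Net moment of existing loads = 239.8 N·m counterclockwise.
The sack of grain weighs 15.4 × 9.8 = 150.9 N and must supply an equal clockwise moment, so its lever arm about the knife-edge support is 239.8 / 150.9 = 1.59 m.
That puts it at 3.01 + 1.59 = 4.6 m from the left end.

x ≈ 4.6 m from the left end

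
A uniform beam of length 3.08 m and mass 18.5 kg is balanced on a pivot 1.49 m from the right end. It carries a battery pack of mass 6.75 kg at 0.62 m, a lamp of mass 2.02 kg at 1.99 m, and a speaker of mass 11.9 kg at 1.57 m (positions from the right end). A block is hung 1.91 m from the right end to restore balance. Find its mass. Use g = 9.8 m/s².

Sum moments about the pivot (at 1.49 m from the right end) (the support reaction has zero arm there).
Beam weight: 18.5 × 9.8 = 181.3 N down at 1.54 m → arm 0.05 m, τ = 181.3 × 0.05 = 9.065 N·m counterclockwise.
Battery pack: 6.75 × 9.8 = 66.15 N down at 0.62 m → arm 0.87 m, τ = 66.15 × 0.87 = 57.55 N·m clockwise.
Lamp: 2.02 × 9.8 = 19.8 N down at 1.99 m → arm 0.5 m, τ = 19.8 × 0.5 = 9.9 N·m counterclockwise.
Speaker: 11.9 × 9.8 = 116.6 N down at 1.57 m → arm 0.08 m, τ = 116.6 × 0.08 = 9.328 N·m counterclockwise.
Net moment of known loads = 29.26 N·m clockwise.
An unknown mass m at 1.91 m has arm 0.42 m; its moment is m·g·0.42 counterclockwise.
Setting net torque to zero: m × 9.8 × 0.42 = 29.26 → m = 29.26 / (9.8 × 0.42) = 7.11 kg.

m ≈ 7.11 kg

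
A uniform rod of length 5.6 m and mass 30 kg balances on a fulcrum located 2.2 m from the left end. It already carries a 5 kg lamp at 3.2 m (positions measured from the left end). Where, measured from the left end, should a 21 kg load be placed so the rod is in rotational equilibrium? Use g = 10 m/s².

About the fulcrum (at 2.2 m from the left end):
Beam weight: 30 × 10 = 300 N down at 2.8 m → arm 0.6 m, τ = 300 × 0.6 = 180 N·m clockwise.
Lamp: 5 × 10 = 50 N down at 3.2 m → arm 1 m, τ = 50 × 1 = 50 N·m clockwise.
Net moment of existing loads = 230 N·m clockwise.
The load weighs 21 × 10 = 210 N and must supply an equal counterclockwise moment, so its lever arm about the fulcrum is 230 / 210 = 1.1 m.
That puts it at 2.2 − 1.1 = 1.1 m from the left end.

x ≈ 1.1 m from the left end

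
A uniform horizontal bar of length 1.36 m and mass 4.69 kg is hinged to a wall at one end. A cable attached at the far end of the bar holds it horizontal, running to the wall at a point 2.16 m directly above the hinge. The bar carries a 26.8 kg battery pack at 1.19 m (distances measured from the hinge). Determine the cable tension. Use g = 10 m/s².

T ≈ 305 N

Choose the hinge as the axis so the unknown hinge reaction has zero arm there.
Beam weight: 4.69 × 10 = 46.9 N down at 0.68 m → arm 0.68 m, τ = 46.9 × 0.68 = 31.89 N·m clockwise.
Battery pack: 26.8 × 10 = 268 N down at 1.19 m → arm 1.19 m, τ = 268 × 1.19 = 318.9 N·m clockwise.
Total clockwise load moment = 350.8 N·m.
The cable tension T acts at 1.36 m; only its component perpendicular to the bar, T sinθ, produces torque. sinθ = h/√(h²+d²) = 2.16/√(2.16²+1.36²) = 0.8462.
Στ = 0 ⇒ T × 1.36 × 0.8462 = 350.8 ⇒ T = 350.8 / 1.151 = 305 N.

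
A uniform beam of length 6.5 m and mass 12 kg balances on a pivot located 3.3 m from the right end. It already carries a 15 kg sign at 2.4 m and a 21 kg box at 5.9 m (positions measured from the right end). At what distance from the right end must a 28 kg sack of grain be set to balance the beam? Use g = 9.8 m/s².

x ≈ 1.85 m from the right end

Choose the pivot (at 3.3 m from the right end) as the axis so the support reaction has zero arm there.
Beam weight: 12 × 9.8 = 117.6 N down at 3.25 m → arm 0.05 m, τ = 117.6 × 0.05 = 5.88 N·m clockwise.
Sign: 15 × 9.8 = 147 N down at 2.4 m → arm 0.9 m, τ = 147 × 0.9 = 132.3 N·m clockwise.
Box: 21 × 9.8 = 205.8 N down at 5.9 m → arm 2.6 m, τ = 205.8 × 2.6 = 535.1 N·m counterclockwise.
Net moment of existing loads = 396.9 N·m counterclockwise.
The sack of grain weighs 28 × 9.8 = 274.4 N and must supply an equal clockwise moment, so its lever arm about the pivot is 396.9 / 274.4 = 1.45 m.
That puts it at 3.3 − 1.45 = 1.85 m from the right end.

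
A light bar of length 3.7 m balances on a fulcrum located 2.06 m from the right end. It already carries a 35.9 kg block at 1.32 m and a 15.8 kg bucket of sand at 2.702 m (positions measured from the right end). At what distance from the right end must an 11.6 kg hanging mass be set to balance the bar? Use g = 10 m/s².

x ≈ 3.48 m from the right end

Choose the fulcrum (at 2.06 m from the right end) as the axis so the support reaction has zero arm there.
Block: 35.9 × 10 = 359 N down at 1.32 m → arm 0.74 m, τ = 359 × 0.74 = 265.7 N·m clockwise.
Bucket of sand: 15.8 × 10 = 158 N down at 2.702 m → arm 0.642 m, τ = 158 × 0.642 = 101.4 N·m counterclockwise.
Net moment of existing loads = 164.3 N·m clockwise.
The hanging mass weighs 11.6 × 10 = 116 N and must supply an equal counterclockwise moment, so its lever arm about the fulcrum is 164.3 / 116 = 1.42 m.
That puts it at 2.06 + 1.42 = 3.48 m from the right end.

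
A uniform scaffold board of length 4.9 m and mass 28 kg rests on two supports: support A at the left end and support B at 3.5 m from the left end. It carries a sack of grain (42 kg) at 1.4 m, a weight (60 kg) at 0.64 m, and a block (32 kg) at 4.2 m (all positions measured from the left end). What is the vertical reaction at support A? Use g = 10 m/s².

About support B:
Beam weight: 28 × 10 = 280 N down at 2.45 m → arm 1.05 m, τ = 280 × 1.05 = 294 N·m counterclockwise.
Sack of grain: 42 × 10 = 420 N down at 1.4 m → arm 2.1 m, τ = 420 × 2.1 = 882 N·m counterclockwise.
Weight: 60 × 10 = 600 N down at 0.64 m → arm 2.86 m, τ = 600 × 2.86 = 1716 N·m counterclockwise.
Block: 32 × 10 = 320 N down at 4.2 m → arm 0.7 m, τ = 320 × 0.7 = 224 N·m clockwise.
Net load moment about support B = 2668 N·m counterclockwise.
Reaction R at support A is upward at 0 m, arm 3.5 m → moment R × 3.5 clockwise.
Setting net torque to zero: R × 3.5 = 2668 → R = 762 N.

R_A ≈ 762 N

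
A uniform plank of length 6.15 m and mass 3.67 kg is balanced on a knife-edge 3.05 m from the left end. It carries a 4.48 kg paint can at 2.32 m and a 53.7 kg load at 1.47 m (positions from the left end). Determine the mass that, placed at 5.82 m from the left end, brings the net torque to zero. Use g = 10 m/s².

m ≈ 31.8 kg

Sum moments about the knife-edge (at 3.05 m from the left end) (the support reaction has zero arm there).
Beam weight: 3.67 × 10 = 36.7 N down at 3.075 m → arm 0.025 m, τ = 36.7 × 0.025 = 0.9175 N·m clockwise.
Paint can: 4.48 × 10 = 44.8 N down at 2.32 m → arm 0.73 m, τ = 44.8 × 0.73 = 32.7 N·m counterclockwise.
Load: 53.7 × 10 = 537 N down at 1.47 m → arm 1.58 m, τ = 537 × 1.58 = 848.5 N·m counterclockwise.
Net moment of known loads = 880.3 N·m counterclockwise.
An unknown mass m at 5.82 m has arm 2.77 m; its moment is m·g·2.77 clockwise.
For rotational equilibrium, m × 10 × 2.77 = 880.3, so m = 880.3 / (10 × 2.77) = 31.8 kg.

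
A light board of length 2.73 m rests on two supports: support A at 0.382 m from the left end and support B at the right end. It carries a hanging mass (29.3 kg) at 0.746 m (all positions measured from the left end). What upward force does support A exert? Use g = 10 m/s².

About support B:
Hanging mass: 29.3 × 10 = 293 N down at 0.746 m → arm 1.984 m, τ = 293 × 1.984 = 581.3 N·m counterclockwise.
Net load moment about support B = 581.3 N·m counterclockwise.
Reaction R at support A is upward at 0.382 m, arm 2.348 m → moment R × 2.348 clockwise.
For rotational equilibrium, R × 2.348 = 581.3, so R = 248 N.

R_A ≈ 248 N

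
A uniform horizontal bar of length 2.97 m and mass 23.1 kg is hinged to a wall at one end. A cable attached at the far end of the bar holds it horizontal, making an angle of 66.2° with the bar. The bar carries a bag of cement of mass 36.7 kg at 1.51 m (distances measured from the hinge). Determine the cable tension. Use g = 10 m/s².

T ≈ 330 N

Take moments about the hinge.
Beam weight: 23.1 × 10 = 231 N down at 1.485 m → arm 1.485 m, τ = 231 × 1.485 = 343 N·m clockwise.
Bag of cement: 36.7 × 10 = 367 N down at 1.51 m → arm 1.51 m, τ = 367 × 1.51 = 554.2 N·m clockwise.
Total clockwise load moment = 897.2 N·m.
The cable tension T acts at 2.97 m; only its component perpendicular to the bar, T sinθ, produces torque. sin 66.2° = 0.915.
Setting net torque to zero: T × 2.97 × 0.915 = 897.2 → T = 897.2 / 2.718 = 330 N.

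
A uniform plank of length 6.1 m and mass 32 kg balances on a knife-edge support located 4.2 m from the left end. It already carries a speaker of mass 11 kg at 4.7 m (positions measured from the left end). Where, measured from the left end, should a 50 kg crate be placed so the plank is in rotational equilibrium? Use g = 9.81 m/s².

x ≈ 4.83 m from the left end

About the knife-edge support (at 4.2 m from the left end):
Beam weight: 32 × 9.81 = 313.9 N down at 3.05 m → arm 1.15 m, τ = 313.9 × 1.15 = 361 N·m counterclockwise.
Speaker: 11 × 9.81 = 107.9 N down at 4.7 m → arm 0.5 m, τ = 107.9 × 0.5 = 53.95 N·m clockwise.
Net moment of existing loads = 307.1 N·m counterclockwise.
The crate weighs 50 × 9.81 = 490.5 N and must supply an equal clockwise moment, so its lever arm about the knife-edge support is 307.1 / 490.5 = 0.626 m.
That puts it at 4.2 + 0.626 = 4.83 m from the left end.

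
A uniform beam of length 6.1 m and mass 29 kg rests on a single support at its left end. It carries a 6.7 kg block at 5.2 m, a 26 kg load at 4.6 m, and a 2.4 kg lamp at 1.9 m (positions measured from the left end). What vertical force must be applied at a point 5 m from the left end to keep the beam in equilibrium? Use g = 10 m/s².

About the left end:
Beam weight: 29 × 10 = 290 N down at 3.05 m → arm 3.05 m, τ = 290 × 3.05 = 884.5 N·m clockwise.
Block: 6.7 × 10 = 67 N down at 5.2 m → arm 5.2 m, τ = 67 × 5.2 = 348.4 N·m clockwise.
Load: 26 × 10 = 260 N down at 4.6 m → arm 4.6 m, τ = 260 × 4.6 = 1196 N·m clockwise.
Lamp: 2.4 × 10 = 24 N down at 1.9 m → arm 1.9 m, τ = 24 × 1.9 = 45.6 N·m clockwise.
Net moment of the loads = 2474 N·m clockwise.
The upward force F acts at a point 5 m from the left end, arm 5 m, giving F × 5 counterclockwise.
Στ = 0 ⇒ F × 5 = 2474 ⇒ F = 2474 / 5 = 495 N.

F ≈ 495 N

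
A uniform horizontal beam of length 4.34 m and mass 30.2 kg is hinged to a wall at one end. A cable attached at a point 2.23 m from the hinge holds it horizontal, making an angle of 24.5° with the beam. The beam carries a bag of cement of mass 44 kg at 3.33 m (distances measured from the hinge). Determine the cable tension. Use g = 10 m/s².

T ≈ 2290 N

Sum moments about the hinge (the unknown hinge reaction has zero arm there).
Beam weight: 30.2 × 10 = 302 N down at 2.17 m → arm 2.17 m, τ = 302 × 2.17 = 655.3 N·m clockwise.
Bag of cement: 44 × 10 = 440 N down at 3.33 m → arm 3.33 m, τ = 440 × 3.33 = 1465 N·m clockwise.
Total clockwise load moment = 2120 N·m.
The cable tension T acts at 2.23 m; only its component perpendicular to the beam, T sinθ, produces torque. sin 24.5° = 0.4147.
Setting net torque to zero: T × 2.23 × 0.4147 = 2120 → T = 2120 / 0.9248 = 2290 N.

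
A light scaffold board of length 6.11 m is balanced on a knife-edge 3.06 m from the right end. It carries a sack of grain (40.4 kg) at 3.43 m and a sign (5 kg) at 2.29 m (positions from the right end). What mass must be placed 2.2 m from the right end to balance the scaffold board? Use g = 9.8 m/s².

m ≈ 12.9 kg

Sum moments about the knife-edge (at 3.06 m from the right end) (the support reaction has zero arm there).
Sack of grain: 40.4 × 9.8 = 395.9 N down at 3.43 m → arm 0.37 m, τ = 395.9 × 0.37 = 146.5 N·m counterclockwise.
Sign: 5 × 9.8 = 49 N down at 2.29 m → arm 0.77 m, τ = 49 × 0.77 = 37.73 N·m clockwise.
Net moment of known loads = 108.8 N·m counterclockwise.
An unknown mass m at 2.2 m has arm 0.86 m; its moment is m·g·0.86 clockwise.
Balancing moments: m × 9.8 × 0.86 = 108.8, giving m = 108.8 / (9.8 × 0.86) = 12.9 kg.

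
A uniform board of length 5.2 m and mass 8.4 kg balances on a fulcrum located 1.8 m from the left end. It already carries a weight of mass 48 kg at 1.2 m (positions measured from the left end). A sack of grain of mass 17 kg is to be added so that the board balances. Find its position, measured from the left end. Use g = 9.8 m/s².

Taking torques about the fulcrum (at 1.8 m from the left end):
Beam weight: 8.4 × 9.8 = 82.32 N down at 2.6 m → arm 0.8 m, τ = 82.32 × 0.8 = 65.86 N·m clockwise.
Weight: 48 × 9.8 = 470.4 N down at 1.2 m → arm 0.6 m, τ = 470.4 × 0.6 = 282.2 N·m counterclockwise.
Net moment of existing loads = 216.3 N·m counterclockwise.
The sack of grain weighs 17 × 9.8 = 166.6 N and must supply an equal clockwise moment, so its lever arm about the fulcrum is 216.3 / 166.6 = 1.3 m.
That puts it at 1.8 + 1.3 = 3.1 m from the left end.

x ≈ 3.1 m from the left end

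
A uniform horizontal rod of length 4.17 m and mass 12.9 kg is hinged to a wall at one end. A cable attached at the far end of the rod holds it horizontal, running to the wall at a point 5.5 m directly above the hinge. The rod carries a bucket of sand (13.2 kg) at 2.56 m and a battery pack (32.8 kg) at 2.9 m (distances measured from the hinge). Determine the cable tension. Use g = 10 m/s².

T ≈ 469 N

Taking torques about the hinge:
Beam weight: 12.9 × 10 = 129 N down at 2.085 m → arm 2.085 m, τ = 129 × 2.085 = 269 N·m clockwise.
Bucket of sand: 13.2 × 10 = 132 N down at 2.56 m → arm 2.56 m, τ = 132 × 2.56 = 337.9 N·m clockwise.
Battery pack: 32.8 × 10 = 328 N down at 2.9 m → arm 2.9 m, τ = 328 × 2.9 = 951.2 N·m clockwise.
Total clockwise load moment = 1558 N·m.
The cable tension T acts at 4.17 m; only its component perpendicular to the rod, T sinθ, produces torque. sinθ = h/√(h²+d²) = 5.5/√(5.5²+4.17²) = 0.7969.
Setting net torque to zero: T × 4.17 × 0.7969 = 1558 → T = 1558 / 3.323 = 469 N.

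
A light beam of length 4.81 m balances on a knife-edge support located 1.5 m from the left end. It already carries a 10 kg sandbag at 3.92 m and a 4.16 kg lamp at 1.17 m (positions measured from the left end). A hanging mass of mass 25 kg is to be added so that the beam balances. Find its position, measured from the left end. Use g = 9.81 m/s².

x ≈ 0.587 m from the left end

About the knife-edge support (at 1.5 m from the left end):
Sandbag: 10 × 9.81 = 98.1 N down at 3.92 m → arm 2.42 m, τ = 98.1 × 2.42 = 237.4 N·m clockwise.
Lamp: 4.16 × 9.81 = 40.81 N down at 1.17 m → arm 0.33 m, τ = 40.81 × 0.33 = 13.47 N·m counterclockwise.
Net moment of existing loads = 223.9 N·m clockwise.
The hanging mass weighs 25 × 9.81 = 245.2 N and must supply an equal counterclockwise moment, so its lever arm about the knife-edge support is 223.9 / 245.2 = 0.913 m.
That puts it at 1.5 − 0.913 = 0.587 m from the left end.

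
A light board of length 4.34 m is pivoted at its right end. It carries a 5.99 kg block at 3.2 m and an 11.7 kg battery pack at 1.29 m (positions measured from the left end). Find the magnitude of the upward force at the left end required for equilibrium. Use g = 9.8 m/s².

F ≈ 96 N

Taking torques about the right end:
Block: 5.99 × 9.8 = 58.7 N down at 3.2 m → arm 1.14 m, τ = 58.7 × 1.14 = 66.92 N·m counterclockwise.
Battery pack: 11.7 × 9.8 = 114.7 N down at 1.29 m → arm 3.05 m, τ = 114.7 × 3.05 = 349.8 N·m counterclockwise.
Net moment of the loads = 416.7 N·m counterclockwise.
The upward force F acts at the left end, arm 4.34 m, giving F × 4.34 clockwise.
For rotational equilibrium, F × 4.34 = 416.7, so F = 416.7 / 4.34 = 96 N.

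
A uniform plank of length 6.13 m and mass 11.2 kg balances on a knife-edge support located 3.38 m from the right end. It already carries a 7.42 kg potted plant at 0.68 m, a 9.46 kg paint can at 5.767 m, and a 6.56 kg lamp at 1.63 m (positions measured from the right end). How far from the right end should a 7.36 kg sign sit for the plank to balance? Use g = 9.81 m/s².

Take moments about the knife-edge support (at 3.38 m from the right end).
Beam weight: 11.2 × 9.81 = 109.9 N down at 3.065 m → arm 0.315 m, τ = 109.9 × 0.315 = 34.62 N·m clockwise.
Potted plant: 7.42 × 9.81 = 72.79 N down at 0.68 m → arm 2.7 m, τ = 72.79 × 2.7 = 196.5 N·m clockwise.
Paint can: 9.46 × 9.81 = 92.8 N down at 5.767 m → arm 2.387 m, τ = 92.8 × 2.387 = 221.5 N·m counterclockwise.
Lamp: 6.56 × 9.81 = 64.35 N down at 1.63 m → arm 1.75 m, τ = 64.35 × 1.75 = 112.6 N·m clockwise.
Net moment of existing loads = 122.2 N·m clockwise.
The sign weighs 7.36 × 9.81 = 72.2 N and must supply an equal counterclockwise moment, so its lever arm about the knife-edge support is 122.2 / 72.2 = 1.69 m.
That puts it at 3.38 + 1.69 = 5.07 m from the right end.

x ≈ 5.07 m from the right end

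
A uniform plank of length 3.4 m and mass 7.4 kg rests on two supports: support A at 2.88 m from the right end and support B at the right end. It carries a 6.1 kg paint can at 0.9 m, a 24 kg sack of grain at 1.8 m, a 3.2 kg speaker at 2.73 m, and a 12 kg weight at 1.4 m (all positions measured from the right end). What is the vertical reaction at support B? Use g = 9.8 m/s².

Taking torques about support A:
Beam weight: 7.4 × 9.8 = 72.52 N down at 1.7 m → arm 1.18 m, τ = 72.52 × 1.18 = 85.57 N·m clockwise.
Paint can: 6.1 × 9.8 = 59.78 N down at 0.9 m → arm 1.98 m, τ = 59.78 × 1.98 = 118.4 N·m clockwise.
Sack of grain: 24 × 9.8 = 235.2 N down at 1.8 m → arm 1.08 m, τ = 235.2 × 1.08 = 254 N·m clockwise.
Speaker: 3.2 × 9.8 = 31.36 N down at 2.73 m → arm 0.15 m, τ = 31.36 × 0.15 = 4.704 N·m clockwise.
Weight: 12 × 9.8 = 117.6 N down at 1.4 m → arm 1.48 m, τ = 117.6 × 1.48 = 174 N·m clockwise.
Net load moment about support A = 636.7 N·m clockwise.
Reaction R at support B is upward at 0 m, arm 2.88 m → moment R × 2.88 counterclockwise.
For rotational equilibrium, R × 2.88 = 636.7, so R = 221 N.

R_B ≈ 221 N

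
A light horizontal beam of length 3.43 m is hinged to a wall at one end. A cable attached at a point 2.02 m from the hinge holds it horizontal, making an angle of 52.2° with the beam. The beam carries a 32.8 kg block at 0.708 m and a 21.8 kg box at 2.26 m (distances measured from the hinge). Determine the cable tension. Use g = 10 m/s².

Take moments about the hinge.
Block: 32.8 × 10 = 328 N down at 0.708 m → arm 0.708 m, τ = 328 × 0.708 = 232.2 N·m clockwise.
Box: 21.8 × 10 = 218 N down at 2.26 m → arm 2.26 m, τ = 218 × 2.26 = 492.7 N·m clockwise.
Total clockwise load moment = 724.9 N·m.
The cable tension T acts at 2.02 m; only its component perpendicular to the beam, T sinθ, produces torque. sin 52.2° = 0.7902.
For rotational equilibrium, T × 2.02 × 0.7902 = 724.9, so T = 724.9 / 1.596 = 454 N.

T ≈ 454 N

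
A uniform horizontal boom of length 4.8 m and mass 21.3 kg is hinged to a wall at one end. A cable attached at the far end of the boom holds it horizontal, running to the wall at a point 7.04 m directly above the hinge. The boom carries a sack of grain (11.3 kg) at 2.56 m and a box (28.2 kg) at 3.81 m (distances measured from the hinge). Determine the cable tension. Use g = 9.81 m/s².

T ≈ 464 N

Sum moments about the hinge (the unknown hinge reaction has zero arm there).
Beam weight: 21.3 × 9.81 = 209 N down at 2.4 m → arm 2.4 m, τ = 209 × 2.4 = 501.6 N·m clockwise.
Sack of grain: 11.3 × 9.81 = 110.9 N down at 2.56 m → arm 2.56 m, τ = 110.9 × 2.56 = 283.9 N·m clockwise.
Box: 28.2 × 9.81 = 276.6 N down at 3.81 m → arm 3.81 m, τ = 276.6 × 3.81 = 1054 N·m clockwise.
Total clockwise load moment = 1840 N·m.
The cable tension T acts at 4.8 m; only its component perpendicular to the boom, T sinθ, produces torque. sinθ = h/√(h²+d²) = 7.04/√(7.04²+4.8²) = 0.8262.
Setting net torque to zero: T × 4.8 × 0.8262 = 1840 → T = 1840 / 3.966 = 464 N.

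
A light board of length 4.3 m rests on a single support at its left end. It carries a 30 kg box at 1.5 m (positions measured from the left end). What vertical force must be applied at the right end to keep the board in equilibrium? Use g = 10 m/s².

F ≈ 105 N

Take moments about the left end.
Box: 30 × 10 = 300 N down at 1.5 m → arm 1.5 m, τ = 300 × 1.5 = 450 N·m clockwise.
Net moment of the loads = 450 N·m clockwise.
The upward force F acts at the right end, arm 4.3 m, giving F × 4.3 counterclockwise.
Setting net torque to zero: F × 4.3 = 450 → F = 450 / 4.3 = 105 N.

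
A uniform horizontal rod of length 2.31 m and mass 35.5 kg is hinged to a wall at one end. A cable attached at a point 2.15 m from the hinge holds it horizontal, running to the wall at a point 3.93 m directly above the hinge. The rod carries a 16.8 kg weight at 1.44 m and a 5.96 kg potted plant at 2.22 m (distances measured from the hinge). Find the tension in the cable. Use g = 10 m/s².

Choose the hinge as the axis so the unknown hinge reaction has zero arm there.
Beam weight: 35.5 × 10 = 355 N down at 1.155 m → arm 1.155 m, τ = 355 × 1.155 = 410 N·m clockwise.
Weight: 16.8 × 10 = 168 N down at 1.44 m → arm 1.44 m, τ = 168 × 1.44 = 241.9 N·m clockwise.
Potted plant: 5.96 × 10 = 59.6 N down at 2.22 m → arm 2.22 m, τ = 59.6 × 2.22 = 132.3 N·m clockwise.
Total clockwise load moment = 784.2 N·m.
The cable tension T acts at 2.15 m; only its component perpendicular to the rod, T sinθ, produces torque. sinθ = h/√(h²+d²) = 3.93/√(3.93²+2.15²) = 0.8773.
For rotational equilibrium, T × 2.15 × 0.8773 = 784.2, so T = 784.2 / 1.886 = 416 N.

T ≈ 416 N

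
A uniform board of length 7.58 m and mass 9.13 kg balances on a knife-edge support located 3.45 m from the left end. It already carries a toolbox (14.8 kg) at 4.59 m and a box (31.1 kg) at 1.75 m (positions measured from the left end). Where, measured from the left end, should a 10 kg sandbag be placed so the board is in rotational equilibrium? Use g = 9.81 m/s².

Choose the knife-edge support (at 3.45 m from the left end) as the axis so the support reaction has zero arm there.
Beam weight: 9.13 × 9.81 = 89.57 N down at 3.79 m → arm 0.34 m, τ = 89.57 × 0.34 = 30.45 N·m clockwise.
Toolbox: 14.8 × 9.81 = 145.2 N down at 4.59 m → arm 1.14 m, τ = 145.2 × 1.14 = 165.5 N·m clockwise.
Box: 31.1 × 9.81 = 305.1 N down at 1.75 m → arm 1.7 m, τ = 305.1 × 1.7 = 518.7 N·m counterclockwise.
Net moment of existing loads = 322.8 N·m counterclockwise.
The sandbag weighs 10 × 9.81 = 98.1 N and must supply an equal clockwise moment, so its lever arm about the knife-edge support is 322.8 / 98.1 = 3.29 m.
That puts it at 3.45 + 3.29 = 6.74 m from the left end.

x ≈ 6.74 m from the left end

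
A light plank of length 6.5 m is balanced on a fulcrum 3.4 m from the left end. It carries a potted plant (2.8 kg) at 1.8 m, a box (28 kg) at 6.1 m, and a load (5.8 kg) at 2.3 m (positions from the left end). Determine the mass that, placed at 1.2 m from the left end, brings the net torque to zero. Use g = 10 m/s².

Take moments about the fulcrum (at 3.4 m from the left end).
Potted plant: 2.8 × 10 = 28 N down at 1.8 m → arm 1.6 m, τ = 28 × 1.6 = 44.8 N·m counterclockwise.
Box: 28 × 10 = 280 N down at 6.1 m → arm 2.7 m, τ = 280 × 2.7 = 756 N·m clockwise.
Load: 5.8 × 10 = 58 N down at 2.3 m → arm 1.1 m, τ = 58 × 1.1 = 63.8 N·m counterclockwise.
Net moment of known loads = 647.4 N·m clockwise.
An unknown mass m at 1.2 m has arm 2.2 m; its moment is m·g·2.2 counterclockwise.
Στ = 0 ⇒ m × 10 × 2.2 = 647.4 ⇒ m = 647.4 / (10 × 2.2) = 29.4 kg.

m ≈ 29.4 kg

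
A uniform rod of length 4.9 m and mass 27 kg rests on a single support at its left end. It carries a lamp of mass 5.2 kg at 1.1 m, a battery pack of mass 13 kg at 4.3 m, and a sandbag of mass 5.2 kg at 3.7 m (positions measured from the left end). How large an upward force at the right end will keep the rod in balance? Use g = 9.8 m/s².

F ≈ 294 N

Take moments about the left end.
Beam weight: 27 × 9.8 = 264.6 N down at 2.45 m → arm 2.45 m, τ = 264.6 × 2.45 = 648.3 N·m clockwise.
Lamp: 5.2 × 9.8 = 50.96 N down at 1.1 m → arm 1.1 m, τ = 50.96 × 1.1 = 56.06 N·m clockwise.
Battery pack: 13 × 9.8 = 127.4 N down at 4.3 m → arm 4.3 m, τ = 127.4 × 4.3 = 547.8 N·m clockwise.
Sandbag: 5.2 × 9.8 = 50.96 N down at 3.7 m → arm 3.7 m, τ = 50.96 × 3.7 = 188.6 N·m clockwise.
Net moment of the loads = 1441 N·m clockwise.
The upward force F acts at the right end, arm 4.9 m, giving F × 4.9 counterclockwise.
Balancing moments: F × 4.9 = 1441, giving F = 1441 / 4.9 = 294 N.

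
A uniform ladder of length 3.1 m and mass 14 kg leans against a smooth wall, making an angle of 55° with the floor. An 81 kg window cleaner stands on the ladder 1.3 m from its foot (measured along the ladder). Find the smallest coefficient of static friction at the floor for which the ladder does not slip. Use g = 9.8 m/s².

Taking torques about the foot of the ladder:
Ladder weight 14×9.8 = 137.2 N acts at 1.55 m along the ladder; its horizontal arm is 1.55·cos55° = 0.889 m → τ = 122 N·m clockwise.
Window cleaner: 81×9.8 = 793.8 N at 1.3 m → arm 0.7456 m → τ = 591.9 N·m clockwise.
Wall normal N acts horizontally at the top; its moment arm is the height L sinθ = 3.1·sin55° = 2.539 m, counterclockwise.
Balancing moments: N × 2.539 = 713.9, giving N = 281.2 N.
ΣFx = 0 ⇒ f = N_wall = 281.2 N. ΣFy = 0 ⇒ N_floor = 931 N.
μ_min = f / N_floor = 281.2 / 931 = 0.302.

μ_min ≈ 0.302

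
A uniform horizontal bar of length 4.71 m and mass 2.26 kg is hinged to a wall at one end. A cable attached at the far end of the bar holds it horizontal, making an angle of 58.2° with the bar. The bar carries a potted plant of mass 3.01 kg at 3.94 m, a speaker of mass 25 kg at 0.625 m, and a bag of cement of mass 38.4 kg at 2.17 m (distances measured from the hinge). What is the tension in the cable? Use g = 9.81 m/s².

Choose the hinge as the axis so the unknown hinge reaction has zero arm there.
Beam weight: 2.26 × 9.81 = 22.17 N down at 2.355 m → arm 2.355 m, τ = 22.17 × 2.355 = 52.21 N·m clockwise.
Potted plant: 3.01 × 9.81 = 29.53 N down at 3.94 m → arm 3.94 m, τ = 29.53 × 3.94 = 116.3 N·m clockwise.
Speaker: 25 × 9.81 = 245.2 N down at 0.625 m → arm 0.625 m, τ = 245.2 × 0.625 = 153.2 N·m clockwise.
Bag of cement: 38.4 × 9.81 = 376.7 N down at 2.17 m → arm 2.17 m, τ = 376.7 × 2.17 = 817.4 N·m clockwise.
Total clockwise load moment = 1139 N·m.
The cable tension T acts at 4.71 m; only its component perpendicular to the bar, T sinθ, produces torque. sin 58.2° = 0.8499.
Στ = 0 ⇒ T × 4.71 × 0.8499 = 1139 ⇒ T = 1139 / 4.003 = 285 N.

T ≈ 285 N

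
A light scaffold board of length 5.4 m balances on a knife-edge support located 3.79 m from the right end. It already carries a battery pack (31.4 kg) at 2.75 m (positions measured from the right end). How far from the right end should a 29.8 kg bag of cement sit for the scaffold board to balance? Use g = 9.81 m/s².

Sum moments about the knife-edge support (at 3.79 m from the right end) (the support reaction has zero arm there).
Battery pack: 31.4 × 9.81 = 308 N down at 2.75 m → arm 1.04 m, τ = 308 × 1.04 = 320.3 N·m clockwise.
Net moment of existing loads = 320.3 N·m clockwise.
The bag of cement weighs 29.8 × 9.81 = 292.3 N and must supply an equal counterclockwise moment, so its lever arm about the knife-edge support is 320.3 / 292.3 = 1.1 m.
That puts it at 3.79 + 1.1 = 4.89 m from the right end.

x ≈ 4.89 m from the right end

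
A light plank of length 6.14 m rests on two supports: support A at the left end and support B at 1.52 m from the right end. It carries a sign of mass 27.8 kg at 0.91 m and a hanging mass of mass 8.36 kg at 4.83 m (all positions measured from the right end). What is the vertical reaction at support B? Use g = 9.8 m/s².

R_B ≈ 332 N

Choose support A as the axis so its reaction then has zero moment arm.
Sign: 27.8 × 9.8 = 272.4 N down at 0.91 m → arm 5.23 m, τ = 272.4 × 5.23 = 1425 N·m clockwise.
Hanging mass: 8.36 × 9.8 = 81.93 N down at 4.83 m → arm 1.31 m, τ = 81.93 × 1.31 = 107.3 N·m clockwise.
Net load moment about support A = 1532 N·m clockwise.
Reaction R at support B is upward at 1.52 m, arm 4.62 m → moment R × 4.62 counterclockwise.
For rotational equilibrium, R × 4.62 = 1532, so R = 332 N.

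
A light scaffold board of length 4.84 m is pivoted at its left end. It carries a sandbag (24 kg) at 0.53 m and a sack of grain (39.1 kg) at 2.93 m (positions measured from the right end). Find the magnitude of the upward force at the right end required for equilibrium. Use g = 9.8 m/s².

Sum moments about the left end (the unknown pivot reaction has zero arm there).
Sandbag: 24 × 9.8 = 235.2 N down at 0.53 m → arm 4.31 m, τ = 235.2 × 4.31 = 1014 N·m clockwise.
Sack of grain: 39.1 × 9.8 = 383.2 N down at 2.93 m → arm 1.91 m, τ = 383.2 × 1.91 = 731.9 N·m clockwise.
Net moment of the loads = 1746 N·m clockwise.
The upward force F acts at the right end, arm 4.84 m, giving F × 4.84 counterclockwise.
Balancing moments: F × 4.84 = 1746, giving F = 1746 / 4.84 = 361 N.

F ≈ 361 N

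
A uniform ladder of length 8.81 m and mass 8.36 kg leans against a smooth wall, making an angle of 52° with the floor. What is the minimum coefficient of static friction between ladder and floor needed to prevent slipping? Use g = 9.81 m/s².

Sum moments about the foot of the ladder (the floor normal and friction both act there and drop out).
Ladder weight 8.36×9.81 = 82.01 N acts at 4.405 m along the ladder; its horizontal arm is 4.405·cos52° = 2.712 m → τ = 222.4 N·m clockwise.
Wall normal N acts horizontally at the top; its moment arm is the height L sinθ = 8.81·sin52° = 6.942 m, counterclockwise.
Setting net torque to zero: N × 6.942 = 222.4 → N = 32.04 N.
ΣFx = 0 ⇒ f = N_wall = 32.04 N. ΣFy = 0 ⇒ N_floor = 82.01 N.
μ_min = f / N_floor = 32.04 / 82.01 = 0.391.

μ_min ≈ 0.391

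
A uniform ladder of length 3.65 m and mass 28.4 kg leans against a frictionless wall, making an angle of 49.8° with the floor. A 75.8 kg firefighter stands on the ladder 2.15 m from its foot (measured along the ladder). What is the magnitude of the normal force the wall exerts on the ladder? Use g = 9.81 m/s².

Choose the foot of the ladder as the axis so the floor normal and friction both act there and drop out.
Ladder weight 28.4×9.81 = 278.6 N acts at 1.825 m along the ladder; its horizontal arm is 1.825·cos49.8° = 1.178 m → τ = 328.2 N·m clockwise.
Firefighter: 75.8×9.81 = 743.6 N at 2.15 m → arm 1.388 m → τ = 1032 N·m clockwise.
Wall normal N acts horizontally at the top; its moment arm is the height L sinθ = 3.65·sin49.8° = 2.788 m, counterclockwise.
Setting net torque to zero: N × 2.788 = 1360 → N = 488 N.

N_wall ≈ 488 N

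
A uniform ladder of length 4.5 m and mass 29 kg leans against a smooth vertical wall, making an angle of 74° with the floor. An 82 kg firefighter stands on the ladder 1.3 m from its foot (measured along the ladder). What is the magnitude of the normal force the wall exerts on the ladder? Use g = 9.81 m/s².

About the foot of the ladder:
Ladder weight 29×9.81 = 284.5 N acts at 2.25 m along the ladder; its horizontal arm is 2.25·cos74° = 0.6202 m → τ = 176.4 N·m clockwise.
Firefighter: 82×9.81 = 804.4 N at 1.3 m → arm 0.3583 m → τ = 288.2 N·m clockwise.
Wall normal N acts horizontally at the top; its moment arm is the height L sinθ = 4.5·sin74° = 4.326 m, counterclockwise.
Balancing moments: N × 4.326 = 464.6, giving N = 107 N.

N_wall ≈ 107 N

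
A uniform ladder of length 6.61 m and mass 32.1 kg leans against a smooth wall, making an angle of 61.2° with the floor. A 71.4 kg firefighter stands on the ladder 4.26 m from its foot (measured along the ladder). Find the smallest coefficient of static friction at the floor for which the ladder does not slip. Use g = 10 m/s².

Choose the foot of the ladder as the axis so the floor normal and friction both act there and drop out.
Ladder weight 32.1×10 = 321 N acts at 3.305 m along the ladder; its horizontal arm is 3.305·cos61.2° = 1.592 m → τ = 511 N·m clockwise.
Firefighter: 71.4×10 = 714 N at 4.26 m → arm 2.052 m → τ = 1465 N·m clockwise.
Wall normal N acts horizontally at the top; its moment arm is the height L sinθ = 6.61·sin61.2° = 5.792 m, counterclockwise.
For rotational equilibrium, N × 5.792 = 1976, so N = 341.2 N.
ΣFx = 0 ⇒ f = N_wall = 341.2 N. ΣFy = 0 ⇒ N_floor = 1035 N.
μ_min = f / N_floor = 341.2 / 1035 = 0.33.

μ_min ≈ 0.33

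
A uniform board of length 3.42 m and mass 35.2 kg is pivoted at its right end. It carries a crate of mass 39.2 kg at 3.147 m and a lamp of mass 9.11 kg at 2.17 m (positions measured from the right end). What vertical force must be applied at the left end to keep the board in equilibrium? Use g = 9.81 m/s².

F ≈ 583 N

Choose the right end as the axis so the unknown pivot reaction has zero arm there.
Beam weight: 35.2 × 9.81 = 345.3 N down at 1.71 m → arm 1.71 m, τ = 345.3 × 1.71 = 590.5 N·m counterclockwise.
Crate: 39.2 × 9.81 = 384.6 N down at 3.147 m → arm 3.147 m, τ = 384.6 × 3.147 = 1210 N·m counterclockwise.
Lamp: 9.11 × 9.81 = 89.37 N down at 2.17 m → arm 2.17 m, τ = 89.37 × 2.17 = 193.9 N·m counterclockwise.
Net moment of the loads = 1994 N·m counterclockwise.
The upward force F acts at the left end, arm 3.42 m, giving F × 3.42 clockwise.
Setting net torque to zero: F × 3.42 = 1994 → F = 1994 / 3.42 = 583 N.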